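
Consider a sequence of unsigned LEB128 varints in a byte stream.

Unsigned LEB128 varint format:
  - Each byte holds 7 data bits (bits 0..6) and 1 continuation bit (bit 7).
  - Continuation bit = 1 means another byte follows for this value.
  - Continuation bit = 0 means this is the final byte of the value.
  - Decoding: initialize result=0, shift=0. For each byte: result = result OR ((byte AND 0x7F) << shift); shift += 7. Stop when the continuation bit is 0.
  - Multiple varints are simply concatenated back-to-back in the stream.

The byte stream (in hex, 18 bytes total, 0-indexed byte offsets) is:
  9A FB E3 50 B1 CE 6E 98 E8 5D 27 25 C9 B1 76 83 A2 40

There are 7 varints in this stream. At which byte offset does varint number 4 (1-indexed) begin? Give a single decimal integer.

  byte[0]=0x9A cont=1 payload=0x1A=26: acc |= 26<<0 -> acc=26 shift=7
  byte[1]=0xFB cont=1 payload=0x7B=123: acc |= 123<<7 -> acc=15770 shift=14
  byte[2]=0xE3 cont=1 payload=0x63=99: acc |= 99<<14 -> acc=1637786 shift=21
  byte[3]=0x50 cont=0 payload=0x50=80: acc |= 80<<21 -> acc=169409946 shift=28 [end]
Varint 1: bytes[0:4] = 9A FB E3 50 -> value 169409946 (4 byte(s))
  byte[4]=0xB1 cont=1 payload=0x31=49: acc |= 49<<0 -> acc=49 shift=7
  byte[5]=0xCE cont=1 payload=0x4E=78: acc |= 78<<7 -> acc=10033 shift=14
  byte[6]=0x6E cont=0 payload=0x6E=110: acc |= 110<<14 -> acc=1812273 shift=21 [end]
Varint 2: bytes[4:7] = B1 CE 6E -> value 1812273 (3 byte(s))
  byte[7]=0x98 cont=1 payload=0x18=24: acc |= 24<<0 -> acc=24 shift=7
  byte[8]=0xE8 cont=1 payload=0x68=104: acc |= 104<<7 -> acc=13336 shift=14
  byte[9]=0x5D cont=0 payload=0x5D=93: acc |= 93<<14 -> acc=1537048 shift=21 [end]
Varint 3: bytes[7:10] = 98 E8 5D -> value 1537048 (3 byte(s))
  byte[10]=0x27 cont=0 payload=0x27=39: acc |= 39<<0 -> acc=39 shift=7 [end]
Varint 4: bytes[10:11] = 27 -> value 39 (1 byte(s))
  byte[11]=0x25 cont=0 payload=0x25=37: acc |= 37<<0 -> acc=37 shift=7 [end]
Varint 5: bytes[11:12] = 25 -> value 37 (1 byte(s))
  byte[12]=0xC9 cont=1 payload=0x49=73: acc |= 73<<0 -> acc=73 shift=7
  byte[13]=0xB1 cont=1 payload=0x31=49: acc |= 49<<7 -> acc=6345 shift=14
  byte[14]=0x76 cont=0 payload=0x76=118: acc |= 118<<14 -> acc=1939657 shift=21 [end]
Varint 6: bytes[12:15] = C9 B1 76 -> value 1939657 (3 byte(s))
  byte[15]=0x83 cont=1 payload=0x03=3: acc |= 3<<0 -> acc=3 shift=7
  byte[16]=0xA2 cont=1 payload=0x22=34: acc |= 34<<7 -> acc=4355 shift=14
  byte[17]=0x40 cont=0 payload=0x40=64: acc |= 64<<14 -> acc=1052931 shift=21 [end]
Varint 7: bytes[15:18] = 83 A2 40 -> value 1052931 (3 byte(s))

Answer: 10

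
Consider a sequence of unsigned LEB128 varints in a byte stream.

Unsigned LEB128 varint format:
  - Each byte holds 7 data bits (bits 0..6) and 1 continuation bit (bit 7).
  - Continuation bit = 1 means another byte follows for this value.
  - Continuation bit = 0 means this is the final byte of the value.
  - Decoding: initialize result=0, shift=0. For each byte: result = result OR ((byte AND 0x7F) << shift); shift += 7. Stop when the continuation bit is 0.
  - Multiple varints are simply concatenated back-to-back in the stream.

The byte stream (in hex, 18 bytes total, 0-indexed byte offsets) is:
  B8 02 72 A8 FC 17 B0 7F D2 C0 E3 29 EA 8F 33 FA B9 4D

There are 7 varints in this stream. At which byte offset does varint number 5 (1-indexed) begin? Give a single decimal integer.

  byte[0]=0xB8 cont=1 payload=0x38=56: acc |= 56<<0 -> acc=56 shift=7
  byte[1]=0x02 cont=0 payload=0x02=2: acc |= 2<<7 -> acc=312 shift=14 [end]
Varint 1: bytes[0:2] = B8 02 -> value 312 (2 byte(s))
  byte[2]=0x72 cont=0 payload=0x72=114: acc |= 114<<0 -> acc=114 shift=7 [end]
Varint 2: bytes[2:3] = 72 -> value 114 (1 byte(s))
  byte[3]=0xA8 cont=1 payload=0x28=40: acc |= 40<<0 -> acc=40 shift=7
  byte[4]=0xFC cont=1 payload=0x7C=124: acc |= 124<<7 -> acc=15912 shift=14
  byte[5]=0x17 cont=0 payload=0x17=23: acc |= 23<<14 -> acc=392744 shift=21 [end]
Varint 3: bytes[3:6] = A8 FC 17 -> value 392744 (3 byte(s))
  byte[6]=0xB0 cont=1 payload=0x30=48: acc |= 48<<0 -> acc=48 shift=7
  byte[7]=0x7F cont=0 payload=0x7F=127: acc |= 127<<7 -> acc=16304 shift=14 [end]
Varint 4: bytes[6:8] = B0 7F -> value 16304 (2 byte(s))
  byte[8]=0xD2 cont=1 payload=0x52=82: acc |= 82<<0 -> acc=82 shift=7
  byte[9]=0xC0 cont=1 payload=0x40=64: acc |= 64<<7 -> acc=8274 shift=14
  byte[10]=0xE3 cont=1 payload=0x63=99: acc |= 99<<14 -> acc=1630290 shift=21
  byte[11]=0x29 cont=0 payload=0x29=41: acc |= 41<<21 -> acc=87613522 shift=28 [end]
Varint 5: bytes[8:12] = D2 C0 E3 29 -> value 87613522 (4 byte(s))
  byte[12]=0xEA cont=1 payload=0x6A=106: acc |= 106<<0 -> acc=106 shift=7
  byte[13]=0x8F cont=1 payload=0x0F=15: acc |= 15<<7 -> acc=2026 shift=14
  byte[14]=0x33 cont=0 payload=0x33=51: acc |= 51<<14 -> acc=837610 shift=21 [end]
Varint 6: bytes[12:15] = EA 8F 33 -> value 837610 (3 byte(s))
  byte[15]=0xFA cont=1 payload=0x7A=122: acc |= 122<<0 -> acc=122 shift=7
  byte[16]=0xB9 cont=1 payload=0x39=57: acc |= 57<<7 -> acc=7418 shift=14
  byte[17]=0x4D cont=0 payload=0x4D=77: acc |= 77<<14 -> acc=1268986 shift=21 [end]
Varint 7: bytes[15:18] = FA B9 4D -> value 1268986 (3 byte(s))

Answer: 8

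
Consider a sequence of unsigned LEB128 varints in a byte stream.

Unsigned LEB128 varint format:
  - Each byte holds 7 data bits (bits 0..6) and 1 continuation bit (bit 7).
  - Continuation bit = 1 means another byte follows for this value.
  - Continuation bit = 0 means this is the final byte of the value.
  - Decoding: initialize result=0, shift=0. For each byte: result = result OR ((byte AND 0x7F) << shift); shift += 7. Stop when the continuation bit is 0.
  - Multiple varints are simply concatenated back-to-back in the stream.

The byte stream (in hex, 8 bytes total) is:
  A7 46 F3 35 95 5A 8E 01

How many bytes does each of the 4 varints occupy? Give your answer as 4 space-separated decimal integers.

  byte[0]=0xA7 cont=1 payload=0x27=39: acc |= 39<<0 -> acc=39 shift=7
  byte[1]=0x46 cont=0 payload=0x46=70: acc |= 70<<7 -> acc=8999 shift=14 [end]
Varint 1: bytes[0:2] = A7 46 -> value 8999 (2 byte(s))
  byte[2]=0xF3 cont=1 payload=0x73=115: acc |= 115<<0 -> acc=115 shift=7
  byte[3]=0x35 cont=0 payload=0x35=53: acc |= 53<<7 -> acc=6899 shift=14 [end]
Varint 2: bytes[2:4] = F3 35 -> value 6899 (2 byte(s))
  byte[4]=0x95 cont=1 payload=0x15=21: acc |= 21<<0 -> acc=21 shift=7
  byte[5]=0x5A cont=0 payload=0x5A=90: acc |= 90<<7 -> acc=11541 shift=14 [end]
Varint 3: bytes[4:6] = 95 5A -> value 11541 (2 byte(s))
  byte[6]=0x8E cont=1 payload=0x0E=14: acc |= 14<<0 -> acc=14 shift=7
  byte[7]=0x01 cont=0 payload=0x01=1: acc |= 1<<7 -> acc=142 shift=14 [end]
Varint 4: bytes[6:8] = 8E 01 -> value 142 (2 byte(s))

Answer: 2 2 2 2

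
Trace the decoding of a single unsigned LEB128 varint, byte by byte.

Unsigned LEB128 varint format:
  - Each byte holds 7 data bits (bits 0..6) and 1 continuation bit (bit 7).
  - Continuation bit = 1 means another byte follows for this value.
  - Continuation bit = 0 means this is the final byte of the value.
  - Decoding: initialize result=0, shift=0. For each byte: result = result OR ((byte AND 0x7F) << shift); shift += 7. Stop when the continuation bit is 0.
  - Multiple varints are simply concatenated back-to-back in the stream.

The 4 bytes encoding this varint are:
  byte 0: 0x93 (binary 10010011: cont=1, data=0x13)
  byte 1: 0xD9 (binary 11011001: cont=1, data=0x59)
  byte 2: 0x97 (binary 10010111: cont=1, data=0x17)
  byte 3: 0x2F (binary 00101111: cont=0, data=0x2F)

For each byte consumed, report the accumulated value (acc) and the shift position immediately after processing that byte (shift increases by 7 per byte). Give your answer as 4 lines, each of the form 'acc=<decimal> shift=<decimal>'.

Answer: acc=19 shift=7
acc=11411 shift=14
acc=388243 shift=21
acc=98954387 shift=28

Derivation:
byte 0=0x93: payload=0x13=19, contrib = 19<<0 = 19; acc -> 19, shift -> 7
byte 1=0xD9: payload=0x59=89, contrib = 89<<7 = 11392; acc -> 11411, shift -> 14
byte 2=0x97: payload=0x17=23, contrib = 23<<14 = 376832; acc -> 388243, shift -> 21
byte 3=0x2F: payload=0x2F=47, contrib = 47<<21 = 98566144; acc -> 98954387, shift -> 28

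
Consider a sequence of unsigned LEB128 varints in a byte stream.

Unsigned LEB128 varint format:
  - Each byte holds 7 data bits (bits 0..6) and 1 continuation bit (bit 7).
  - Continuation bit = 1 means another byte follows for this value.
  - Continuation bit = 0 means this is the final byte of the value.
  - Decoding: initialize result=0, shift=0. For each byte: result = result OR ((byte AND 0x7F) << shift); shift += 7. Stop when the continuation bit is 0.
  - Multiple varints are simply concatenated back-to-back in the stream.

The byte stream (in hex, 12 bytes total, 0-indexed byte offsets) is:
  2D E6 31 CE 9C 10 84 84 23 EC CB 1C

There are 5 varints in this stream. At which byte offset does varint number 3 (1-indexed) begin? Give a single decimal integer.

Answer: 3

Derivation:
  byte[0]=0x2D cont=0 payload=0x2D=45: acc |= 45<<0 -> acc=45 shift=7 [end]
Varint 1: bytes[0:1] = 2D -> value 45 (1 byte(s))
  byte[1]=0xE6 cont=1 payload=0x66=102: acc |= 102<<0 -> acc=102 shift=7
  byte[2]=0x31 cont=0 payload=0x31=49: acc |= 49<<7 -> acc=6374 shift=14 [end]
Varint 2: bytes[1:3] = E6 31 -> value 6374 (2 byte(s))
  byte[3]=0xCE cont=1 payload=0x4E=78: acc |= 78<<0 -> acc=78 shift=7
  byte[4]=0x9C cont=1 payload=0x1C=28: acc |= 28<<7 -> acc=3662 shift=14
  byte[5]=0x10 cont=0 payload=0x10=16: acc |= 16<<14 -> acc=265806 shift=21 [end]
Varint 3: bytes[3:6] = CE 9C 10 -> value 265806 (3 byte(s))
  byte[6]=0x84 cont=1 payload=0x04=4: acc |= 4<<0 -> acc=4 shift=7
  byte[7]=0x84 cont=1 payload=0x04=4: acc |= 4<<7 -> acc=516 shift=14
  byte[8]=0x23 cont=0 payload=0x23=35: acc |= 35<<14 -> acc=573956 shift=21 [end]
Varint 4: bytes[6:9] = 84 84 23 -> value 573956 (3 byte(s))
  byte[9]=0xEC cont=1 payload=0x6C=108: acc |= 108<<0 -> acc=108 shift=7
  byte[10]=0xCB cont=1 payload=0x4B=75: acc |= 75<<7 -> acc=9708 shift=14
  byte[11]=0x1C cont=0 payload=0x1C=28: acc |= 28<<14 -> acc=468460 shift=21 [end]
Varint 5: bytes[9:12] = EC CB 1C -> value 468460 (3 byte(s))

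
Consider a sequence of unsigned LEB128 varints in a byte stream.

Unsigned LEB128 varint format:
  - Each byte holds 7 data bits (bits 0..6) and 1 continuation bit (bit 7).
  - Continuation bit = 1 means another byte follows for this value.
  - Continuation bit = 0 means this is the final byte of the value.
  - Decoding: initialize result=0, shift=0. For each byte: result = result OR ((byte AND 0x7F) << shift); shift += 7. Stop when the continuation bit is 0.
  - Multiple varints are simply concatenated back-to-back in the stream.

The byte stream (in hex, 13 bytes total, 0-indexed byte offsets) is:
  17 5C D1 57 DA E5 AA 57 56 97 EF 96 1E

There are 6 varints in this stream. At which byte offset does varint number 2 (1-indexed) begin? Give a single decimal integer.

  byte[0]=0x17 cont=0 payload=0x17=23: acc |= 23<<0 -> acc=23 shift=7 [end]
Varint 1: bytes[0:1] = 17 -> value 23 (1 byte(s))
  byte[1]=0x5C cont=0 payload=0x5C=92: acc |= 92<<0 -> acc=92 shift=7 [end]
Varint 2: bytes[1:2] = 5C -> value 92 (1 byte(s))
  byte[2]=0xD1 cont=1 payload=0x51=81: acc |= 81<<0 -> acc=81 shift=7
  byte[3]=0x57 cont=0 payload=0x57=87: acc |= 87<<7 -> acc=11217 shift=14 [end]
Varint 3: bytes[2:4] = D1 57 -> value 11217 (2 byte(s))
  byte[4]=0xDA cont=1 payload=0x5A=90: acc |= 90<<0 -> acc=90 shift=7
  byte[5]=0xE5 cont=1 payload=0x65=101: acc |= 101<<7 -> acc=13018 shift=14
  byte[6]=0xAA cont=1 payload=0x2A=42: acc |= 42<<14 -> acc=701146 shift=21
  byte[7]=0x57 cont=0 payload=0x57=87: acc |= 87<<21 -> acc=183153370 shift=28 [end]
Varint 4: bytes[4:8] = DA E5 AA 57 -> value 183153370 (4 byte(s))
  byte[8]=0x56 cont=0 payload=0x56=86: acc |= 86<<0 -> acc=86 shift=7 [end]
Varint 5: bytes[8:9] = 56 -> value 86 (1 byte(s))
  byte[9]=0x97 cont=1 payload=0x17=23: acc |= 23<<0 -> acc=23 shift=7
  byte[10]=0xEF cont=1 payload=0x6F=111: acc |= 111<<7 -> acc=14231 shift=14
  byte[11]=0x96 cont=1 payload=0x16=22: acc |= 22<<14 -> acc=374679 shift=21
  byte[12]=0x1E cont=0 payload=0x1E=30: acc |= 30<<21 -> acc=63289239 shift=28 [end]
Varint 6: bytes[9:13] = 97 EF 96 1E -> value 63289239 (4 byte(s))

Answer: 1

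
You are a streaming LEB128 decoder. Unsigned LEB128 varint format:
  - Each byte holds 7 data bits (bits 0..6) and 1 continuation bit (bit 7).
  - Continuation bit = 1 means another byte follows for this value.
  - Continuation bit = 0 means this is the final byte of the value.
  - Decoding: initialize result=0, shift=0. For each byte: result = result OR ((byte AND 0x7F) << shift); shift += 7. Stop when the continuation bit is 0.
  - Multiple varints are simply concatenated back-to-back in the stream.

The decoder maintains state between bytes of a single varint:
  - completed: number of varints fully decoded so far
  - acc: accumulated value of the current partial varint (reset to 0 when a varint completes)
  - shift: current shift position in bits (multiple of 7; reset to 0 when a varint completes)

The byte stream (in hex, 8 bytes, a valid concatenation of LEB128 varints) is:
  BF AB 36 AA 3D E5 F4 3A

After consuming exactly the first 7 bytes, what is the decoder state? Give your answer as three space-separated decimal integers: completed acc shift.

byte[0]=0xBF cont=1 payload=0x3F: acc |= 63<<0 -> completed=0 acc=63 shift=7
byte[1]=0xAB cont=1 payload=0x2B: acc |= 43<<7 -> completed=0 acc=5567 shift=14
byte[2]=0x36 cont=0 payload=0x36: varint #1 complete (value=890303); reset -> completed=1 acc=0 shift=0
byte[3]=0xAA cont=1 payload=0x2A: acc |= 42<<0 -> completed=1 acc=42 shift=7
byte[4]=0x3D cont=0 payload=0x3D: varint #2 complete (value=7850); reset -> completed=2 acc=0 shift=0
byte[5]=0xE5 cont=1 payload=0x65: acc |= 101<<0 -> completed=2 acc=101 shift=7
byte[6]=0xF4 cont=1 payload=0x74: acc |= 116<<7 -> completed=2 acc=14949 shift=14

Answer: 2 14949 14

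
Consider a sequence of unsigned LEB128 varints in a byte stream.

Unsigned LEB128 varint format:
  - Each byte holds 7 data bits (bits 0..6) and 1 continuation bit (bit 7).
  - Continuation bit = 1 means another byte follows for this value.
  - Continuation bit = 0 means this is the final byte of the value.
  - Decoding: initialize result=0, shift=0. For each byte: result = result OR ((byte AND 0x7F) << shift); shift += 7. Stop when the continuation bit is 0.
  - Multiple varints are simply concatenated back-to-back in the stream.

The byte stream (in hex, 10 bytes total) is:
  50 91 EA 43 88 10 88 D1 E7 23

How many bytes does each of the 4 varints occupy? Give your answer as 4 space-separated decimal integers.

  byte[0]=0x50 cont=0 payload=0x50=80: acc |= 80<<0 -> acc=80 shift=7 [end]
Varint 1: bytes[0:1] = 50 -> value 80 (1 byte(s))
  byte[1]=0x91 cont=1 payload=0x11=17: acc |= 17<<0 -> acc=17 shift=7
  byte[2]=0xEA cont=1 payload=0x6A=106: acc |= 106<<7 -> acc=13585 shift=14
  byte[3]=0x43 cont=0 payload=0x43=67: acc |= 67<<14 -> acc=1111313 shift=21 [end]
Varint 2: bytes[1:4] = 91 EA 43 -> value 1111313 (3 byte(s))
  byte[4]=0x88 cont=1 payload=0x08=8: acc |= 8<<0 -> acc=8 shift=7
  byte[5]=0x10 cont=0 payload=0x10=16: acc |= 16<<7 -> acc=2056 shift=14 [end]
Varint 3: bytes[4:6] = 88 10 -> value 2056 (2 byte(s))
  byte[6]=0x88 cont=1 payload=0x08=8: acc |= 8<<0 -> acc=8 shift=7
  byte[7]=0xD1 cont=1 payload=0x51=81: acc |= 81<<7 -> acc=10376 shift=14
  byte[8]=0xE7 cont=1 payload=0x67=103: acc |= 103<<14 -> acc=1697928 shift=21
  byte[9]=0x23 cont=0 payload=0x23=35: acc |= 35<<21 -> acc=75098248 shift=28 [end]
Varint 4: bytes[6:10] = 88 D1 E7 23 -> value 75098248 (4 byte(s))

Answer: 1 3 2 4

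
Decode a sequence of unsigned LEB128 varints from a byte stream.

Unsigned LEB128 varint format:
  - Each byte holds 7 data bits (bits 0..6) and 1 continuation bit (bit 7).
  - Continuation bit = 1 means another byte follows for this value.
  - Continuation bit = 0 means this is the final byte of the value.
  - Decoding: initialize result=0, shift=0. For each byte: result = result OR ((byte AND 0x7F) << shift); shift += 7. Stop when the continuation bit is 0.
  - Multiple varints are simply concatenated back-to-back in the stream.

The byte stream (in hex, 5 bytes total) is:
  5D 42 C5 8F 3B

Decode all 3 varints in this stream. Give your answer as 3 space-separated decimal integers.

Answer: 93 66 968645

Derivation:
  byte[0]=0x5D cont=0 payload=0x5D=93: acc |= 93<<0 -> acc=93 shift=7 [end]
Varint 1: bytes[0:1] = 5D -> value 93 (1 byte(s))
  byte[1]=0x42 cont=0 payload=0x42=66: acc |= 66<<0 -> acc=66 shift=7 [end]
Varint 2: bytes[1:2] = 42 -> value 66 (1 byte(s))
  byte[2]=0xC5 cont=1 payload=0x45=69: acc |= 69<<0 -> acc=69 shift=7
  byte[3]=0x8F cont=1 payload=0x0F=15: acc |= 15<<7 -> acc=1989 shift=14
  byte[4]=0x3B cont=0 payload=0x3B=59: acc |= 59<<14 -> acc=968645 shift=21 [end]
Varint 3: bytes[2:5] = C5 8F 3B -> value 968645 (3 byte(s))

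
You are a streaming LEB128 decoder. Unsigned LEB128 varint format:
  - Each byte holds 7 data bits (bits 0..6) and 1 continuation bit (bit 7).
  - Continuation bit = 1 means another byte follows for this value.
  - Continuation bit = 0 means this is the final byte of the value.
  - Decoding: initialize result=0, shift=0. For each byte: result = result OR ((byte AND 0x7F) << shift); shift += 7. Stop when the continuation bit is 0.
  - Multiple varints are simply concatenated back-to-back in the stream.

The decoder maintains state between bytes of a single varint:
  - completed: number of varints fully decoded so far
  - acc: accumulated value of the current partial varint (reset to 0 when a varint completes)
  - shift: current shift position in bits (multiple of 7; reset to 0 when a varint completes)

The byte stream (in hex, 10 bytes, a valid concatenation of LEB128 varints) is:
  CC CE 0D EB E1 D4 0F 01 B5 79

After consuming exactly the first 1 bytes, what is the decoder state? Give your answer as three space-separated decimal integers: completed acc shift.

Answer: 0 76 7

Derivation:
byte[0]=0xCC cont=1 payload=0x4C: acc |= 76<<0 -> completed=0 acc=76 shift=7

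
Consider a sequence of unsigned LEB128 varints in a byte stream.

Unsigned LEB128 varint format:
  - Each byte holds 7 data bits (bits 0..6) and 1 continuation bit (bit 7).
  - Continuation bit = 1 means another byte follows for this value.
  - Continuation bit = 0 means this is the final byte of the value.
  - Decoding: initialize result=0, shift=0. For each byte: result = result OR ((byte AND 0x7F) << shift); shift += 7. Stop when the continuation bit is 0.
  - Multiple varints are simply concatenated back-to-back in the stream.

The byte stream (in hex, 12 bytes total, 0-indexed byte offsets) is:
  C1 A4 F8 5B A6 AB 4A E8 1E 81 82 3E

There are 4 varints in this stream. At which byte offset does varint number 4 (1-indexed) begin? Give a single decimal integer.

  byte[0]=0xC1 cont=1 payload=0x41=65: acc |= 65<<0 -> acc=65 shift=7
  byte[1]=0xA4 cont=1 payload=0x24=36: acc |= 36<<7 -> acc=4673 shift=14
  byte[2]=0xF8 cont=1 payload=0x78=120: acc |= 120<<14 -> acc=1970753 shift=21
  byte[3]=0x5B cont=0 payload=0x5B=91: acc |= 91<<21 -> acc=192811585 shift=28 [end]
Varint 1: bytes[0:4] = C1 A4 F8 5B -> value 192811585 (4 byte(s))
  byte[4]=0xA6 cont=1 payload=0x26=38: acc |= 38<<0 -> acc=38 shift=7
  byte[5]=0xAB cont=1 payload=0x2B=43: acc |= 43<<7 -> acc=5542 shift=14
  byte[6]=0x4A cont=0 payload=0x4A=74: acc |= 74<<14 -> acc=1217958 shift=21 [end]
Varint 2: bytes[4:7] = A6 AB 4A -> value 1217958 (3 byte(s))
  byte[7]=0xE8 cont=1 payload=0x68=104: acc |= 104<<0 -> acc=104 shift=7
  byte[8]=0x1E cont=0 payload=0x1E=30: acc |= 30<<7 -> acc=3944 shift=14 [end]
Varint 3: bytes[7:9] = E8 1E -> value 3944 (2 byte(s))
  byte[9]=0x81 cont=1 payload=0x01=1: acc |= 1<<0 -> acc=1 shift=7
  byte[10]=0x82 cont=1 payload=0x02=2: acc |= 2<<7 -> acc=257 shift=14
  byte[11]=0x3E cont=0 payload=0x3E=62: acc |= 62<<14 -> acc=1016065 shift=21 [end]
Varint 4: bytes[9:12] = 81 82 3E -> value 1016065 (3 byte(s))

Answer: 9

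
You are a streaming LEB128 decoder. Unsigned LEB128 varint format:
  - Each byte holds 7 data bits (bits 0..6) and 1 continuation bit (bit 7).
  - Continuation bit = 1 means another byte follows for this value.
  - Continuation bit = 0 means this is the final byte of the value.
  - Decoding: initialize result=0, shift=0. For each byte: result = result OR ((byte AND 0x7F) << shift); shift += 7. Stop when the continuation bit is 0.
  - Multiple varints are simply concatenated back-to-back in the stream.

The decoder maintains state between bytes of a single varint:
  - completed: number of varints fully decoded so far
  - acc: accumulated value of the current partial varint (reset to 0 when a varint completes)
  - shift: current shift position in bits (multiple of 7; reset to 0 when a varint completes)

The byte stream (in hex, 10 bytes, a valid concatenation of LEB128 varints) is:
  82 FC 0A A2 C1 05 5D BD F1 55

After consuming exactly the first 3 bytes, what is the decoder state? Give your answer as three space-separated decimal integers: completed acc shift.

byte[0]=0x82 cont=1 payload=0x02: acc |= 2<<0 -> completed=0 acc=2 shift=7
byte[1]=0xFC cont=1 payload=0x7C: acc |= 124<<7 -> completed=0 acc=15874 shift=14
byte[2]=0x0A cont=0 payload=0x0A: varint #1 complete (value=179714); reset -> completed=1 acc=0 shift=0

Answer: 1 0 0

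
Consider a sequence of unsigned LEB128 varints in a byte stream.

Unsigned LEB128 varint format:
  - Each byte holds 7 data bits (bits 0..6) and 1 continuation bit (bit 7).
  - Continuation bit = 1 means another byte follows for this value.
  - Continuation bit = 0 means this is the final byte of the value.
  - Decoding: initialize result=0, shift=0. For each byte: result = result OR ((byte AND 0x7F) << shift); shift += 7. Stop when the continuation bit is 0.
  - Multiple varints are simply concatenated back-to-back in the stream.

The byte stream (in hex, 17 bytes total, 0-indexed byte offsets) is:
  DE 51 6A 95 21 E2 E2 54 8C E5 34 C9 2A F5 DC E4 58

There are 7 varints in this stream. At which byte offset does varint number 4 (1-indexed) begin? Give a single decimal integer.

Answer: 5

Derivation:
  byte[0]=0xDE cont=1 payload=0x5E=94: acc |= 94<<0 -> acc=94 shift=7
  byte[1]=0x51 cont=0 payload=0x51=81: acc |= 81<<7 -> acc=10462 shift=14 [end]
Varint 1: bytes[0:2] = DE 51 -> value 10462 (2 byte(s))
  byte[2]=0x6A cont=0 payload=0x6A=106: acc |= 106<<0 -> acc=106 shift=7 [end]
Varint 2: bytes[2:3] = 6A -> value 106 (1 byte(s))
  byte[3]=0x95 cont=1 payload=0x15=21: acc |= 21<<0 -> acc=21 shift=7
  byte[4]=0x21 cont=0 payload=0x21=33: acc |= 33<<7 -> acc=4245 shift=14 [end]
Varint 3: bytes[3:5] = 95 21 -> value 4245 (2 byte(s))
  byte[5]=0xE2 cont=1 payload=0x62=98: acc |= 98<<0 -> acc=98 shift=7
  byte[6]=0xE2 cont=1 payload=0x62=98: acc |= 98<<7 -> acc=12642 shift=14
  byte[7]=0x54 cont=0 payload=0x54=84: acc |= 84<<14 -> acc=1388898 shift=21 [end]
Varint 4: bytes[5:8] = E2 E2 54 -> value 1388898 (3 byte(s))
  byte[8]=0x8C cont=1 payload=0x0C=12: acc |= 12<<0 -> acc=12 shift=7
  byte[9]=0xE5 cont=1 payload=0x65=101: acc |= 101<<7 -> acc=12940 shift=14
  byte[10]=0x34 cont=0 payload=0x34=52: acc |= 52<<14 -> acc=864908 shift=21 [end]
Varint 5: bytes[8:11] = 8C E5 34 -> value 864908 (3 byte(s))
  byte[11]=0xC9 cont=1 payload=0x49=73: acc |= 73<<0 -> acc=73 shift=7
  byte[12]=0x2A cont=0 payload=0x2A=42: acc |= 42<<7 -> acc=5449 shift=14 [end]
Varint 6: bytes[11:13] = C9 2A -> value 5449 (2 byte(s))
  byte[13]=0xF5 cont=1 payload=0x75=117: acc |= 117<<0 -> acc=117 shift=7
  byte[14]=0xDC cont=1 payload=0x5C=92: acc |= 92<<7 -> acc=11893 shift=14
  byte[15]=0xE4 cont=1 payload=0x64=100: acc |= 100<<14 -> acc=1650293 shift=21
  byte[16]=0x58 cont=0 payload=0x58=88: acc |= 88<<21 -> acc=186199669 shift=28 [end]
Varint 7: bytes[13:17] = F5 DC E4 58 -> value 186199669 (4 byte(s))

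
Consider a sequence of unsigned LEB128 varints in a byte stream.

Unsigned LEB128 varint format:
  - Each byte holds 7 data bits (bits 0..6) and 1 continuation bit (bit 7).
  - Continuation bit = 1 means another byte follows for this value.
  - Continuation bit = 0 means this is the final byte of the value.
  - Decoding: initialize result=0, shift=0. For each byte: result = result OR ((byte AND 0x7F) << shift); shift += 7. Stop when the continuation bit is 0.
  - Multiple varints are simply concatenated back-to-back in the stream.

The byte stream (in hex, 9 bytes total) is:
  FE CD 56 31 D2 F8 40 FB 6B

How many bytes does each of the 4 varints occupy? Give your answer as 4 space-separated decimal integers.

  byte[0]=0xFE cont=1 payload=0x7E=126: acc |= 126<<0 -> acc=126 shift=7
  byte[1]=0xCD cont=1 payload=0x4D=77: acc |= 77<<7 -> acc=9982 shift=14
  byte[2]=0x56 cont=0 payload=0x56=86: acc |= 86<<14 -> acc=1419006 shift=21 [end]
Varint 1: bytes[0:3] = FE CD 56 -> value 1419006 (3 byte(s))
  byte[3]=0x31 cont=0 payload=0x31=49: acc |= 49<<0 -> acc=49 shift=7 [end]
Varint 2: bytes[3:4] = 31 -> value 49 (1 byte(s))
  byte[4]=0xD2 cont=1 payload=0x52=82: acc |= 82<<0 -> acc=82 shift=7
  byte[5]=0xF8 cont=1 payload=0x78=120: acc |= 120<<7 -> acc=15442 shift=14
  byte[6]=0x40 cont=0 payload=0x40=64: acc |= 64<<14 -> acc=1064018 shift=21 [end]
Varint 3: bytes[4:7] = D2 F8 40 -> value 1064018 (3 byte(s))
  byte[7]=0xFB cont=1 payload=0x7B=123: acc |= 123<<0 -> acc=123 shift=7
  byte[8]=0x6B cont=0 payload=0x6B=107: acc |= 107<<7 -> acc=13819 shift=14 [end]
Varint 4: bytes[7:9] = FB 6B -> value 13819 (2 byte(s))

Answer: 3 1 3 2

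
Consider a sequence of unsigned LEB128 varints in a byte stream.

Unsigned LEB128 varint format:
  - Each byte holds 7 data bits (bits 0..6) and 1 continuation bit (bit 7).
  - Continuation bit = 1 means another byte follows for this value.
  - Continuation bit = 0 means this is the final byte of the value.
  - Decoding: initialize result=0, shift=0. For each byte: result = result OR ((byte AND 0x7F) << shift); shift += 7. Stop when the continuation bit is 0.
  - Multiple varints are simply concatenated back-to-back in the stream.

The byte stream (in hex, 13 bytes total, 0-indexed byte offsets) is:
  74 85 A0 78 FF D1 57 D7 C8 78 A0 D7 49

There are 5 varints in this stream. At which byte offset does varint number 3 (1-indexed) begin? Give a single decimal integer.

  byte[0]=0x74 cont=0 payload=0x74=116: acc |= 116<<0 -> acc=116 shift=7 [end]
Varint 1: bytes[0:1] = 74 -> value 116 (1 byte(s))
  byte[1]=0x85 cont=1 payload=0x05=5: acc |= 5<<0 -> acc=5 shift=7
  byte[2]=0xA0 cont=1 payload=0x20=32: acc |= 32<<7 -> acc=4101 shift=14
  byte[3]=0x78 cont=0 payload=0x78=120: acc |= 120<<14 -> acc=1970181 shift=21 [end]
Varint 2: bytes[1:4] = 85 A0 78 -> value 1970181 (3 byte(s))
  byte[4]=0xFF cont=1 payload=0x7F=127: acc |= 127<<0 -> acc=127 shift=7
  byte[5]=0xD1 cont=1 payload=0x51=81: acc |= 81<<7 -> acc=10495 shift=14
  byte[6]=0x57 cont=0 payload=0x57=87: acc |= 87<<14 -> acc=1435903 shift=21 [end]
Varint 3: bytes[4:7] = FF D1 57 -> value 1435903 (3 byte(s))
  byte[7]=0xD7 cont=1 payload=0x57=87: acc |= 87<<0 -> acc=87 shift=7
  byte[8]=0xC8 cont=1 payload=0x48=72: acc |= 72<<7 -> acc=9303 shift=14
  byte[9]=0x78 cont=0 payload=0x78=120: acc |= 120<<14 -> acc=1975383 shift=21 [end]
Varint 4: bytes[7:10] = D7 C8 78 -> value 1975383 (3 byte(s))
  byte[10]=0xA0 cont=1 payload=0x20=32: acc |= 32<<0 -> acc=32 shift=7
  byte[11]=0xD7 cont=1 payload=0x57=87: acc |= 87<<7 -> acc=11168 shift=14
  byte[12]=0x49 cont=0 payload=0x49=73: acc |= 73<<14 -> acc=1207200 shift=21 [end]
Varint 5: bytes[10:13] = A0 D7 49 -> value 1207200 (3 byte(s))

Answer: 4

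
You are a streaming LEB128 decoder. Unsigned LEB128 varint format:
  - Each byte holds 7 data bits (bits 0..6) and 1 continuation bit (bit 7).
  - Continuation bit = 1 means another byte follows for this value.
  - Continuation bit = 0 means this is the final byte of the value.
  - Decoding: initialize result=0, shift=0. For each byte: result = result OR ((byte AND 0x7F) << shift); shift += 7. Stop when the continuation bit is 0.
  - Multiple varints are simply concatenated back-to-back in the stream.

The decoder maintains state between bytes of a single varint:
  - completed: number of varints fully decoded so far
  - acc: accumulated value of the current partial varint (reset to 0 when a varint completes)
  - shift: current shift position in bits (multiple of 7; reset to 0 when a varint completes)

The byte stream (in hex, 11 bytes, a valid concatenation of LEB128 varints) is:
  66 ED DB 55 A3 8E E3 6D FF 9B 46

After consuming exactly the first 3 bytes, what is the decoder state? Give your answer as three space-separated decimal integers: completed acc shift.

byte[0]=0x66 cont=0 payload=0x66: varint #1 complete (value=102); reset -> completed=1 acc=0 shift=0
byte[1]=0xED cont=1 payload=0x6D: acc |= 109<<0 -> completed=1 acc=109 shift=7
byte[2]=0xDB cont=1 payload=0x5B: acc |= 91<<7 -> completed=1 acc=11757 shift=14

Answer: 1 11757 14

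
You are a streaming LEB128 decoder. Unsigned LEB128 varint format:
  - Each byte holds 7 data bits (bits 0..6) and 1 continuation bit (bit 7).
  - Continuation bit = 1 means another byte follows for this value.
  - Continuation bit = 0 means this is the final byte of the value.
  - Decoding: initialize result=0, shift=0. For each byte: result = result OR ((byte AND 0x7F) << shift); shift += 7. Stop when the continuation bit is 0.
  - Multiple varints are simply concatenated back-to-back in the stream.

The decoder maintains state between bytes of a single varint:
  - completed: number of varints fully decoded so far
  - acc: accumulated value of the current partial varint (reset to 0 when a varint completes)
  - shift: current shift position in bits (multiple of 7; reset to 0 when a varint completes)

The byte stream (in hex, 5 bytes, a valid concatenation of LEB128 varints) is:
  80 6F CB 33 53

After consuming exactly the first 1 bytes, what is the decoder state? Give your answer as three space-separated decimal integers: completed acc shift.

Answer: 0 0 7

Derivation:
byte[0]=0x80 cont=1 payload=0x00: acc |= 0<<0 -> completed=0 acc=0 shift=7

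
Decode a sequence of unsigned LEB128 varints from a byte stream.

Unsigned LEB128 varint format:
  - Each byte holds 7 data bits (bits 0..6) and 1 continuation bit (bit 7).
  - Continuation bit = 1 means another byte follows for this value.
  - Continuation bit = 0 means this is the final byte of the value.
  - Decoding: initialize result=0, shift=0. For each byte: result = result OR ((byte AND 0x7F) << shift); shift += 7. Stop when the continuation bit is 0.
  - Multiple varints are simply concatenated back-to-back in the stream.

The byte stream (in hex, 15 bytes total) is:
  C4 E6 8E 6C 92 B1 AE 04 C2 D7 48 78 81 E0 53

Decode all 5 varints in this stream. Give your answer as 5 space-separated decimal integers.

Answer: 226734916 9148562 1190850 120 1372161

Derivation:
  byte[0]=0xC4 cont=1 payload=0x44=68: acc |= 68<<0 -> acc=68 shift=7
  byte[1]=0xE6 cont=1 payload=0x66=102: acc |= 102<<7 -> acc=13124 shift=14
  byte[2]=0x8E cont=1 payload=0x0E=14: acc |= 14<<14 -> acc=242500 shift=21
  byte[3]=0x6C cont=0 payload=0x6C=108: acc |= 108<<21 -> acc=226734916 shift=28 [end]
Varint 1: bytes[0:4] = C4 E6 8E 6C -> value 226734916 (4 byte(s))
  byte[4]=0x92 cont=1 payload=0x12=18: acc |= 18<<0 -> acc=18 shift=7
  byte[5]=0xB1 cont=1 payload=0x31=49: acc |= 49<<7 -> acc=6290 shift=14
  byte[6]=0xAE cont=1 payload=0x2E=46: acc |= 46<<14 -> acc=759954 shift=21
  byte[7]=0x04 cont=0 payload=0x04=4: acc |= 4<<21 -> acc=9148562 shift=28 [end]
Varint 2: bytes[4:8] = 92 B1 AE 04 -> value 9148562 (4 byte(s))
  byte[8]=0xC2 cont=1 payload=0x42=66: acc |= 66<<0 -> acc=66 shift=7
  byte[9]=0xD7 cont=1 payload=0x57=87: acc |= 87<<7 -> acc=11202 shift=14
  byte[10]=0x48 cont=0 payload=0x48=72: acc |= 72<<14 -> acc=1190850 shift=21 [end]
Varint 3: bytes[8:11] = C2 D7 48 -> value 1190850 (3 byte(s))
  byte[11]=0x78 cont=0 payload=0x78=120: acc |= 120<<0 -> acc=120 shift=7 [end]
Varint 4: bytes[11:12] = 78 -> value 120 (1 byte(s))
  byte[12]=0x81 cont=1 payload=0x01=1: acc |= 1<<0 -> acc=1 shift=7
  byte[13]=0xE0 cont=1 payload=0x60=96: acc |= 96<<7 -> acc=12289 shift=14
  byte[14]=0x53 cont=0 payload=0x53=83: acc |= 83<<14 -> acc=1372161 shift=21 [end]
Varint 5: bytes[12:15] = 81 E0 53 -> value 1372161 (3 byte(s))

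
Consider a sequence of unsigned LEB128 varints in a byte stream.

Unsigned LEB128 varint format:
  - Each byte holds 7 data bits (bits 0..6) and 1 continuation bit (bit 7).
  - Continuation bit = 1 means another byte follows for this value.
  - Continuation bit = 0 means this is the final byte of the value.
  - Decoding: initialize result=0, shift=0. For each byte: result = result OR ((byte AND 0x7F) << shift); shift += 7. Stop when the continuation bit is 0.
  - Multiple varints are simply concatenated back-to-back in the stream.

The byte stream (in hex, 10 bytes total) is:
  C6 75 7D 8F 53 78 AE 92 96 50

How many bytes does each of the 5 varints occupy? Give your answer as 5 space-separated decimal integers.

  byte[0]=0xC6 cont=1 payload=0x46=70: acc |= 70<<0 -> acc=70 shift=7
  byte[1]=0x75 cont=0 payload=0x75=117: acc |= 117<<7 -> acc=15046 shift=14 [end]
Varint 1: bytes[0:2] = C6 75 -> value 15046 (2 byte(s))
  byte[2]=0x7D cont=0 payload=0x7D=125: acc |= 125<<0 -> acc=125 shift=7 [end]
Varint 2: bytes[2:3] = 7D -> value 125 (1 byte(s))
  byte[3]=0x8F cont=1 payload=0x0F=15: acc |= 15<<0 -> acc=15 shift=7
  byte[4]=0x53 cont=0 payload=0x53=83: acc |= 83<<7 -> acc=10639 shift=14 [end]
Varint 3: bytes[3:5] = 8F 53 -> value 10639 (2 byte(s))
  byte[5]=0x78 cont=0 payload=0x78=120: acc |= 120<<0 -> acc=120 shift=7 [end]
Varint 4: bytes[5:6] = 78 -> value 120 (1 byte(s))
  byte[6]=0xAE cont=1 payload=0x2E=46: acc |= 46<<0 -> acc=46 shift=7
  byte[7]=0x92 cont=1 payload=0x12=18: acc |= 18<<7 -> acc=2350 shift=14
  byte[8]=0x96 cont=1 payload=0x16=22: acc |= 22<<14 -> acc=362798 shift=21
  byte[9]=0x50 cont=0 payload=0x50=80: acc |= 80<<21 -> acc=168134958 shift=28 [end]
Varint 5: bytes[6:10] = AE 92 96 50 -> value 168134958 (4 byte(s))

Answer: 2 1 2 1 4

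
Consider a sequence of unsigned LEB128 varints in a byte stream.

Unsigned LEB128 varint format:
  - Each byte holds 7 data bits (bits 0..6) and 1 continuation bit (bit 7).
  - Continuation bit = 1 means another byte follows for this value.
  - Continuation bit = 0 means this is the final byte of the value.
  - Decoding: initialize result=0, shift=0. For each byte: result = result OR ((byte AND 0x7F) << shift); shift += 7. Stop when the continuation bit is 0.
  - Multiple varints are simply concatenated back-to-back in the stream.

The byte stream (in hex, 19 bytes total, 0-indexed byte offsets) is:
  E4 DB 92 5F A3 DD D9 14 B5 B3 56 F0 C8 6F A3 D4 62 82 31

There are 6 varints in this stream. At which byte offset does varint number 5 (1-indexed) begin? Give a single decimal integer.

  byte[0]=0xE4 cont=1 payload=0x64=100: acc |= 100<<0 -> acc=100 shift=7
  byte[1]=0xDB cont=1 payload=0x5B=91: acc |= 91<<7 -> acc=11748 shift=14
  byte[2]=0x92 cont=1 payload=0x12=18: acc |= 18<<14 -> acc=306660 shift=21
  byte[3]=0x5F cont=0 payload=0x5F=95: acc |= 95<<21 -> acc=199536100 shift=28 [end]
Varint 1: bytes[0:4] = E4 DB 92 5F -> value 199536100 (4 byte(s))
  byte[4]=0xA3 cont=1 payload=0x23=35: acc |= 35<<0 -> acc=35 shift=7
  byte[5]=0xDD cont=1 payload=0x5D=93: acc |= 93<<7 -> acc=11939 shift=14
  byte[6]=0xD9 cont=1 payload=0x59=89: acc |= 89<<14 -> acc=1470115 shift=21
  byte[7]=0x14 cont=0 payload=0x14=20: acc |= 20<<21 -> acc=43413155 shift=28 [end]
Varint 2: bytes[4:8] = A3 DD D9 14 -> value 43413155 (4 byte(s))
  byte[8]=0xB5 cont=1 payload=0x35=53: acc |= 53<<0 -> acc=53 shift=7
  byte[9]=0xB3 cont=1 payload=0x33=51: acc |= 51<<7 -> acc=6581 shift=14
  byte[10]=0x56 cont=0 payload=0x56=86: acc |= 86<<14 -> acc=1415605 shift=21 [end]
Varint 3: bytes[8:11] = B5 B3 56 -> value 1415605 (3 byte(s))
  byte[11]=0xF0 cont=1 payload=0x70=112: acc |= 112<<0 -> acc=112 shift=7
  byte[12]=0xC8 cont=1 payload=0x48=72: acc |= 72<<7 -> acc=9328 shift=14
  byte[13]=0x6F cont=0 payload=0x6F=111: acc |= 111<<14 -> acc=1827952 shift=21 [end]
Varint 4: bytes[11:14] = F0 C8 6F -> value 1827952 (3 byte(s))
  byte[14]=0xA3 cont=1 payload=0x23=35: acc |= 35<<0 -> acc=35 shift=7
  byte[15]=0xD4 cont=1 payload=0x54=84: acc |= 84<<7 -> acc=10787 shift=14
  byte[16]=0x62 cont=0 payload=0x62=98: acc |= 98<<14 -> acc=1616419 shift=21 [end]
Varint 5: bytes[14:17] = A3 D4 62 -> value 1616419 (3 byte(s))
  byte[17]=0x82 cont=1 payload=0x02=2: acc |= 2<<0 -> acc=2 shift=7
  byte[18]=0x31 cont=0 payload=0x31=49: acc |= 49<<7 -> acc=6274 shift=14 [end]
Varint 6: bytes[17:19] = 82 31 -> value 6274 (2 byte(s))

Answer: 14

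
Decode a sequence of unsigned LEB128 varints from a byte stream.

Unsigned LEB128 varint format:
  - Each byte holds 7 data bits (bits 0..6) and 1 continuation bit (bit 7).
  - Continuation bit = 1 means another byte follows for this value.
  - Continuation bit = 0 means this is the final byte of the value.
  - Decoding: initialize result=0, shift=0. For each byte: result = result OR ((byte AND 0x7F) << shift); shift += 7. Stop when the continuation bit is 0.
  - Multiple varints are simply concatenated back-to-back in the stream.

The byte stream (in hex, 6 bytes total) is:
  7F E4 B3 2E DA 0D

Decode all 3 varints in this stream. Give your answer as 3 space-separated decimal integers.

  byte[0]=0x7F cont=0 payload=0x7F=127: acc |= 127<<0 -> acc=127 shift=7 [end]
Varint 1: bytes[0:1] = 7F -> value 127 (1 byte(s))
  byte[1]=0xE4 cont=1 payload=0x64=100: acc |= 100<<0 -> acc=100 shift=7
  byte[2]=0xB3 cont=1 payload=0x33=51: acc |= 51<<7 -> acc=6628 shift=14
  byte[3]=0x2E cont=0 payload=0x2E=46: acc |= 46<<14 -> acc=760292 shift=21 [end]
Varint 2: bytes[1:4] = E4 B3 2E -> value 760292 (3 byte(s))
  byte[4]=0xDA cont=1 payload=0x5A=90: acc |= 90<<0 -> acc=90 shift=7
  byte[5]=0x0D cont=0 payload=0x0D=13: acc |= 13<<7 -> acc=1754 shift=14 [end]
Varint 3: bytes[4:6] = DA 0D -> value 1754 (2 byte(s))

Answer: 127 760292 1754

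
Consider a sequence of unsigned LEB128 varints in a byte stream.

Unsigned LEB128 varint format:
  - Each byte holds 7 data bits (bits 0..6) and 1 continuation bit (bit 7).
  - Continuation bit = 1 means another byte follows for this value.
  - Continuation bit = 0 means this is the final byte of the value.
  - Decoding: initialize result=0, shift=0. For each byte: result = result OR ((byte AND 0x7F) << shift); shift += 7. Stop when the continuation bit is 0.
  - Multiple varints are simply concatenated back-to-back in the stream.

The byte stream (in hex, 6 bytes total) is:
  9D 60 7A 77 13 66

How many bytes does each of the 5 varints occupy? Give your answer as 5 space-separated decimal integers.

Answer: 2 1 1 1 1

Derivation:
  byte[0]=0x9D cont=1 payload=0x1D=29: acc |= 29<<0 -> acc=29 shift=7
  byte[1]=0x60 cont=0 payload=0x60=96: acc |= 96<<7 -> acc=12317 shift=14 [end]
Varint 1: bytes[0:2] = 9D 60 -> value 12317 (2 byte(s))
  byte[2]=0x7A cont=0 payload=0x7A=122: acc |= 122<<0 -> acc=122 shift=7 [end]
Varint 2: bytes[2:3] = 7A -> value 122 (1 byte(s))
  byte[3]=0x77 cont=0 payload=0x77=119: acc |= 119<<0 -> acc=119 shift=7 [end]
Varint 3: bytes[3:4] = 77 -> value 119 (1 byte(s))
  byte[4]=0x13 cont=0 payload=0x13=19: acc |= 19<<0 -> acc=19 shift=7 [end]
Varint 4: bytes[4:5] = 13 -> value 19 (1 byte(s))
  byte[5]=0x66 cont=0 payload=0x66=102: acc |= 102<<0 -> acc=102 shift=7 [end]
Varint 5: bytes[5:6] = 66 -> value 102 (1 byte(s))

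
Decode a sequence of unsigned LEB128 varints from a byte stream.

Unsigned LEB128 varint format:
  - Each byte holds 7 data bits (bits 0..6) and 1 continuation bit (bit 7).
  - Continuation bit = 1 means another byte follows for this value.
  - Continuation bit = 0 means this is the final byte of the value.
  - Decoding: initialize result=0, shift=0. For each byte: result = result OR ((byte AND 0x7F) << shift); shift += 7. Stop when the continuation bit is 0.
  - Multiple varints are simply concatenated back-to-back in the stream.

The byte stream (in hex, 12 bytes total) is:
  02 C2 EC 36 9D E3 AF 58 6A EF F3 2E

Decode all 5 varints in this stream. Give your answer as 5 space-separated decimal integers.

Answer: 2 898626 185332125 106 768495

Derivation:
  byte[0]=0x02 cont=0 payload=0x02=2: acc |= 2<<0 -> acc=2 shift=7 [end]
Varint 1: bytes[0:1] = 02 -> value 2 (1 byte(s))
  byte[1]=0xC2 cont=1 payload=0x42=66: acc |= 66<<0 -> acc=66 shift=7
  byte[2]=0xEC cont=1 payload=0x6C=108: acc |= 108<<7 -> acc=13890 shift=14
  byte[3]=0x36 cont=0 payload=0x36=54: acc |= 54<<14 -> acc=898626 shift=21 [end]
Varint 2: bytes[1:4] = C2 EC 36 -> value 898626 (3 byte(s))
  byte[4]=0x9D cont=1 payload=0x1D=29: acc |= 29<<0 -> acc=29 shift=7
  byte[5]=0xE3 cont=1 payload=0x63=99: acc |= 99<<7 -> acc=12701 shift=14
  byte[6]=0xAF cont=1 payload=0x2F=47: acc |= 47<<14 -> acc=782749 shift=21
  byte[7]=0x58 cont=0 payload=0x58=88: acc |= 88<<21 -> acc=185332125 shift=28 [end]
Varint 3: bytes[4:8] = 9D E3 AF 58 -> value 185332125 (4 byte(s))
  byte[8]=0x6A cont=0 payload=0x6A=106: acc |= 106<<0 -> acc=106 shift=7 [end]
Varint 4: bytes[8:9] = 6A -> value 106 (1 byte(s))
  byte[9]=0xEF cont=1 payload=0x6F=111: acc |= 111<<0 -> acc=111 shift=7
  byte[10]=0xF3 cont=1 payload=0x73=115: acc |= 115<<7 -> acc=14831 shift=14
  byte[11]=0x2E cont=0 payload=0x2E=46: acc |= 46<<14 -> acc=768495 shift=21 [end]
Varint 5: bytes[9:12] = EF F3 2E -> value 768495 (3 byte(s))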